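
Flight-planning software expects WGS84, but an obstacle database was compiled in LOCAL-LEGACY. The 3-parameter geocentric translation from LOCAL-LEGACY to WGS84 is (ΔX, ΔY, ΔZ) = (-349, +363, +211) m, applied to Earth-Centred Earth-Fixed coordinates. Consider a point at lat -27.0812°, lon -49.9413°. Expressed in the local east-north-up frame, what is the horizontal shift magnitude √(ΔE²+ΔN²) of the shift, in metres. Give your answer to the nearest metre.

53 m

At φ = -27.0812°, λ = -49.9413°: sin φ = -0.455253, cos φ = 0.890362, sin λ = -0.765385, cos λ = 0.643572.
ΔE = −sin λ·ΔX + cos λ·ΔY = −(-0.765385)·(-349) + (0.643572)·(363) = -33.50 m.
ΔN = −sin φ cos λ·ΔX − sin φ sin λ·ΔY + cos φ·ΔZ = −(-0.455253)(0.643572)(-349) − (-0.455253)(-0.765385)(363) + (0.890362)(211) = -40.87 m.
Horizontal magnitude = √(ΔE² + ΔN²) = √((-33.50)² + (-40.87)²) = 52.85 m.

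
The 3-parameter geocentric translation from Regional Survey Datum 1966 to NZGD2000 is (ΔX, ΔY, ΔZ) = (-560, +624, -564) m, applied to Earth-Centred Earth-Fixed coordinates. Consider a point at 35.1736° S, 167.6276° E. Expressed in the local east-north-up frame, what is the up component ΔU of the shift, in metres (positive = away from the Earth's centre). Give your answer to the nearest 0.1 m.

ΔU = 881.3 m

At φ = -35.1736°, λ = 167.6276°: sin φ = -0.576056, cos φ = 0.817410, sin λ = 0.214265, cos λ = -0.976776.
ΔU = cos φ cos λ·ΔX + cos φ sin λ·ΔY + sin φ·ΔZ = (0.817410)(-0.976776)(-560) + (0.817410)(0.214265)(624) + (-0.576056)(-564) = 881.30 m.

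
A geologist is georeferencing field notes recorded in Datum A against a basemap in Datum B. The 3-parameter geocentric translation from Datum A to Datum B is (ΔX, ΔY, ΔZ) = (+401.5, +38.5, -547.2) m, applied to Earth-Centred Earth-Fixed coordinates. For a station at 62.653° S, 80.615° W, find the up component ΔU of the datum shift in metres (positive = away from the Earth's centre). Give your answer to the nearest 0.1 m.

ΔU = 498.7 m

At φ = -62.653°, λ = -80.615°: sin φ = -0.888241, cos φ = 0.459378, sin λ = -0.986615, cos λ = 0.163068.
ΔU = cos φ cos λ·ΔX + cos φ sin λ·ΔY + sin φ·ΔZ = (0.459378)(0.163068)(401.5) + (0.459378)(-0.986615)(38.5) + (-0.888241)(-547.2) = 498.67 m.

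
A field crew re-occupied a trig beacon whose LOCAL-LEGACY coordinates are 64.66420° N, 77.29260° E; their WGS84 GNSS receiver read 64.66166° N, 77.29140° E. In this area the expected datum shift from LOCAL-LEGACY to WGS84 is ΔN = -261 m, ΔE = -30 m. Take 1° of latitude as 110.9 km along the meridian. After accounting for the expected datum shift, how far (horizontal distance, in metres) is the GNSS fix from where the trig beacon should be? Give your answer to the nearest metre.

Observed coordinate differences: Δφ = -0.00254°, Δλ = -0.00120°.
Converting to metres (1° lat = 110900 m, cos φ = 0.427923): observed ΔN = -281.7 m, observed ΔE = -56.9 m.
Subtracting the expected shift leaves a residual of -281.7 − (-261) = -20.7 m north and -56.9 − (-30) = -26.9 m east.
Residual distance = √((-20.7)² + (-26.9)²) = 34.0 m.

34 m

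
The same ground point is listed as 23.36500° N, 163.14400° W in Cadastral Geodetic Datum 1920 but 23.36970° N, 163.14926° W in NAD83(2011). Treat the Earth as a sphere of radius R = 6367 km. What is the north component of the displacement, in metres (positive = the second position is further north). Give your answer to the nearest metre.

ΔN = 522 m

Δφ = 23.36970° − 23.36500° = +0.00470°; Δλ = -163.14926° − -163.14400° = -0.00526°.
1° along a meridian = πR/180 = 111125 m.
ΔN = Δφ × 111125 = 522.3 m; ΔE = Δλ × 111125 × cos(23.36500°) = -0.00526 × 111125 × 0.917997 = -536.6 m.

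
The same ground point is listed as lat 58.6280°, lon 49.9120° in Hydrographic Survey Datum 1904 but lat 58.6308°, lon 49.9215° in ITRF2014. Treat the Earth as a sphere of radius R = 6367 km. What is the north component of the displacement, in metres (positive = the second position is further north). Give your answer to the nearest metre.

ΔN = 311 m

Δφ = 58.6308° − 58.6280° = +0.0028°; Δλ = 49.9215° − 49.9120° = +0.0095°.
1° along a meridian = πR/180 = 111125 m.
ΔN = Δφ × 111125 = 311.2 m; ΔE = Δλ × 111125 × cos(58.6280°) = +0.0095 × 111125 × 0.520592 = 549.6 m.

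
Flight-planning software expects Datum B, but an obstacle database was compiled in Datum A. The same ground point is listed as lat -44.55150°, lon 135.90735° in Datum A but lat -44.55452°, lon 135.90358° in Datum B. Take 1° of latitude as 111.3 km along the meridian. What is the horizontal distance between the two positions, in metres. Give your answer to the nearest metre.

450 m

Δφ = -44.55452° − -44.55150° = -0.00302°; Δλ = 135.90358° − 135.90735° = -0.00377°.
ΔN = Δφ × 111300 = -336.1 m; ΔE = Δλ × 111300 × cos(-44.55150°) = -0.00377 × 111300 × 0.712620 = -299.0 m.
Distance = √(ΔE² + ΔN²) = √((-299.0)² + (-336.1)²) = 449.9 m.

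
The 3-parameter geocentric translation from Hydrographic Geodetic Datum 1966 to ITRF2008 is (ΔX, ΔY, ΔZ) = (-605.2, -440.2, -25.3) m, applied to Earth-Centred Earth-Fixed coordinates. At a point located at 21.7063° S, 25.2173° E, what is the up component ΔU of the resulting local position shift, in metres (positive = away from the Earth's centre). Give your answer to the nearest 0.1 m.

At φ = -21.7063°, λ = 25.2173°: sin φ = -0.369849, cos φ = 0.929092, sin λ = 0.426052, cos λ = 0.904698.
ΔU = cos φ cos λ·ΔX + cos φ sin λ·ΔY + sin φ·ΔZ = (0.929092)(0.904698)(-605.2) + (0.929092)(0.426052)(-440.2) + (-0.369849)(-25.3) = -673.59 m.

ΔU = -673.6 m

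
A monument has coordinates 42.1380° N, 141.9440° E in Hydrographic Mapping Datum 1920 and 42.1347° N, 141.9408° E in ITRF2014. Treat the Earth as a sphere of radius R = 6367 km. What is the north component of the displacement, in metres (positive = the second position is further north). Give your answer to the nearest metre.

Δφ = 42.1347° − 42.1380° = -0.0033°; Δλ = 141.9408° − 141.9440° = -0.0032°.
1° along a meridian = πR/180 = 111125 m.
ΔN = Δφ × 111125 = -366.7 m; ΔE = Δλ × 111125 × cos(42.1380°) = -0.0032 × 111125 × 0.741531 = -263.7 m.

ΔN = -367 m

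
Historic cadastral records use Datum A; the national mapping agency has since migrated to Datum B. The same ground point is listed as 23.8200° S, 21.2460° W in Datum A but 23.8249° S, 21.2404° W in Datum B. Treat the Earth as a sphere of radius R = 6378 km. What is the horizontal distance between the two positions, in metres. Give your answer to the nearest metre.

Δφ = -23.8249° − -23.8200° = -0.0049°; Δλ = -21.2404° − -21.2460° = +0.0056°.
1° along a meridian = πR/180 = 111317 m.
ΔN = Δφ × 111317 = -545.5 m; ΔE = Δλ × 111317 × cos(-23.8200°) = +0.0056 × 111317 × 0.914819 = 570.3 m.
Distance = √(ΔE² + ΔN²) = √(570.3² + (-545.5)²) = 789.1 m.

789 m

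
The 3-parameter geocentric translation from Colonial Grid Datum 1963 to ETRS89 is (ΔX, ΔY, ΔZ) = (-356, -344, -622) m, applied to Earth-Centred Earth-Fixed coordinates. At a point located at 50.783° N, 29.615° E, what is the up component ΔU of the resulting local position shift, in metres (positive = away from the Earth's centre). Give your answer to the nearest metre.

ΔU = -785 m

At φ = 50.783°, λ = 29.615°: sin φ = 0.774757, cos φ = 0.632259, sin λ = 0.494169, cos λ = 0.869366.
ΔU = cos φ cos λ·ΔX + cos φ sin λ·ΔY + sin φ·ΔZ = (0.632259)(0.869366)(-356) + (0.632259)(0.494169)(-344) + (0.774757)(-622) = -785.06 m.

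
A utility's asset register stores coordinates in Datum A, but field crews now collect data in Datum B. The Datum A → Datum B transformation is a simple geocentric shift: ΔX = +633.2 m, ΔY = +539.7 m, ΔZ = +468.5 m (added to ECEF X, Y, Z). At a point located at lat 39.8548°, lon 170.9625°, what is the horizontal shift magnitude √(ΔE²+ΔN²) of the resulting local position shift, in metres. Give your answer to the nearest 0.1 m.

947.9 m

The local east axis at (φ, λ) is (−sin λ, cos λ, 0), so ΔE = −sin(170.9625°)·633.2 + cos(170.9625°)·539.7 = -632.46 m.
The local north axis is (−sin φ cos λ, −sin φ sin λ, cos φ), giving ΔN = 400.745 − 54.329 + 359.654 = 706.07 m.
Horizontal magnitude = √(ΔE² + ΔN²) = √((-632.46)² + 706.07²) = 947.92 m.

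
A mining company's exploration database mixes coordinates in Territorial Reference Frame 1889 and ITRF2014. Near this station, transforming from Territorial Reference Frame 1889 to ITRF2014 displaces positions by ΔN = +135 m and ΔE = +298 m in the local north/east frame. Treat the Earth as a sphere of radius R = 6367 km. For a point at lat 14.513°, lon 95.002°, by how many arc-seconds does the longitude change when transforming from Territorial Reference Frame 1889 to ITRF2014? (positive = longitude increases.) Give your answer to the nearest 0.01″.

Δλ = 9.97″

At latitude 14.513°, cos φ = 0.968091.
One radian of longitude at latitude φ spans R cos φ, so Δλ = ΔE / (R cos φ) = 298.0 / (6367000 × 0.968091) = 4.8347e-05 rad = 9.972″.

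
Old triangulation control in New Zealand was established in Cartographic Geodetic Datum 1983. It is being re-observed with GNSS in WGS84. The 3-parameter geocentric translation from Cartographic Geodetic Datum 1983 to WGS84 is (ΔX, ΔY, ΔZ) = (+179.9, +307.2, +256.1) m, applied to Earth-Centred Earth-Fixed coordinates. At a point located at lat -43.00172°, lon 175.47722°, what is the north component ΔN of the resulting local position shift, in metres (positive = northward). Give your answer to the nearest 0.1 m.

ΔN = 81.5 m

At φ = -43.00172°, λ = 175.47722°: sin φ = -0.682020, cos φ = 0.731333, sin λ = 0.078855, cos λ = -0.996886.
ΔN = −sin φ cos λ·ΔX − sin φ sin λ·ΔY + cos φ·ΔZ = −(-0.682020)(-0.996886)(179.9) − (-0.682020)(0.078855)(307.2) + (0.731333)(256.1) = 81.50 m.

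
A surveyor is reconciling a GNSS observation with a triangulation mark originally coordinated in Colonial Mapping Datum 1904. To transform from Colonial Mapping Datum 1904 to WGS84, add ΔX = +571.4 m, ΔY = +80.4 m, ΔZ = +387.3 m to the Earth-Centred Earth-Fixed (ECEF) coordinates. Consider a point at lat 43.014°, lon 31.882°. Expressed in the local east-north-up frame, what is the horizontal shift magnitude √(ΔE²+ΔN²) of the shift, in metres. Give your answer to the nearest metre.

246 m

The local east axis at (φ, λ) is (−sin λ, cos λ, 0), so ΔE = −sin(31.882°)·571.4 + cos(31.882°)·80.4 = -233.53 m.
The local north axis is (−sin φ cos λ, −sin φ sin λ, cos φ), giving ΔN = -330.990 − 28.969 + 283.189 = -76.77 m.
Horizontal magnitude = √(ΔE² + ΔN²) = √((-233.53)² + (-76.77)²) = 245.82 m.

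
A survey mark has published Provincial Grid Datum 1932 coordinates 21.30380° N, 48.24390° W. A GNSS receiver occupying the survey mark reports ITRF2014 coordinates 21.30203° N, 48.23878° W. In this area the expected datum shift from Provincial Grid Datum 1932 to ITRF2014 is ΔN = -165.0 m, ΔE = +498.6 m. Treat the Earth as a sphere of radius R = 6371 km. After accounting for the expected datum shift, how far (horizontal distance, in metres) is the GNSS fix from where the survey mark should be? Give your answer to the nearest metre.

45 m

Observed coordinate differences: Δφ = -0.00177°, Δλ = +0.00512°.
Converting to metres (1° lat = 111195 m, cos φ = 0.931667): observed ΔN = -196.8 m, observed ΔE = 530.4 m.
Subtracting the expected shift leaves a residual of -196.8 − (-165.0) = -31.8 m north and 530.4 − (498.6) = 31.8 m east.
Residual distance = √((-31.8)² + 31.8²) = 45.0 m.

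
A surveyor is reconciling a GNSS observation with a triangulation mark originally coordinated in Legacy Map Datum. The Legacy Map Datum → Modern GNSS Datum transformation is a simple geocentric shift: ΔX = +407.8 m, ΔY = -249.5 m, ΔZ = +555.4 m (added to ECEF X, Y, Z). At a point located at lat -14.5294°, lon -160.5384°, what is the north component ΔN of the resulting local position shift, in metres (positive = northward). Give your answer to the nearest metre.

The local north axis is (−sin φ cos λ, −sin φ sin λ, cos φ), giving ΔN = -96.462 + 20.855 + 537.638 = 462.03 m.

ΔN = 462 m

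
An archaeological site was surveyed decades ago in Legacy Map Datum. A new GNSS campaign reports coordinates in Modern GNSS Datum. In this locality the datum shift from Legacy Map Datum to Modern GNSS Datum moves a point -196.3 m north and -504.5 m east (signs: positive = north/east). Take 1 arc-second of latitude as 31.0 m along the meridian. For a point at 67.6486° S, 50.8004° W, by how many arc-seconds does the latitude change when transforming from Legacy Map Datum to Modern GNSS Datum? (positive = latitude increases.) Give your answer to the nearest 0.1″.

Δφ = -6.3″

1″ of latitude = 31.00 m, so Δφ = -196.3 / 31.00 = -6.332″.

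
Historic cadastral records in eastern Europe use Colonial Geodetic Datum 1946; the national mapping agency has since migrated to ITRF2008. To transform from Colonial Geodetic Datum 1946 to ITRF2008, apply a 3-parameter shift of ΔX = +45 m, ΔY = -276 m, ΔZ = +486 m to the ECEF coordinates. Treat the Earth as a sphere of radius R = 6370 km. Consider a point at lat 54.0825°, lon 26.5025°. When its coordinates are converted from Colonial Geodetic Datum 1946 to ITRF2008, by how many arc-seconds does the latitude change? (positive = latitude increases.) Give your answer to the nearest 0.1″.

sin φ = 0.809863, cos φ = 0.586620, sin λ = 0.446237, cos λ = 0.894915.
North component: ΔN = −sin φ cos λ·ΔX − sin φ sin λ·ΔY + cos φ·ΔZ = −(0.809863)(0.894915)(45) − (0.809863)(0.446237)(-276) + (0.586620)(486) = 352.23 m.
1° of latitude spans πR/180 = 111177 m, so Δφ = 352.23 / 111177 × 3600 = 11.405″.

Δφ = 11.4″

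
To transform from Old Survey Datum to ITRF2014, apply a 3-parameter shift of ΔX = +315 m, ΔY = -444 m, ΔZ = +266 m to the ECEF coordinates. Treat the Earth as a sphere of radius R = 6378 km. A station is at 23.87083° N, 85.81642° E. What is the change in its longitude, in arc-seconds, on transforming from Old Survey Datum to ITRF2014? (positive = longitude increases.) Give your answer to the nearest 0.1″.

Δλ = -12.3″

sin φ = 0.404676, cos φ = 0.914460, sin λ = 0.997335, cos λ = 0.072952.
East component: ΔE = −sin λ·ΔX + cos λ·ΔY = −(0.997335)(315) + (0.072952)(-444) = -346.55 m.
1° of latitude spans πR/180 = 111317 m; at latitude φ, 1° of longitude spans that × cos φ = 101795.0 m, so Δλ = -346.55 / 101795.0 × 3600 = -12.256″.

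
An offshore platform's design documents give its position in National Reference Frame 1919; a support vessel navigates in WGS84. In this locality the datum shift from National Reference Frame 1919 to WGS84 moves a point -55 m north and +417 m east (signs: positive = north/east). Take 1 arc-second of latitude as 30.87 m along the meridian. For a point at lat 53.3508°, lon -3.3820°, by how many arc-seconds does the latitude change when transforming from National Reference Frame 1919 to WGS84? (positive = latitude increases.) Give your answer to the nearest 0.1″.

Δφ = -1.8″

1″ of latitude = 30.87 m, so Δφ = -55.0 / 30.87 = -1.782″.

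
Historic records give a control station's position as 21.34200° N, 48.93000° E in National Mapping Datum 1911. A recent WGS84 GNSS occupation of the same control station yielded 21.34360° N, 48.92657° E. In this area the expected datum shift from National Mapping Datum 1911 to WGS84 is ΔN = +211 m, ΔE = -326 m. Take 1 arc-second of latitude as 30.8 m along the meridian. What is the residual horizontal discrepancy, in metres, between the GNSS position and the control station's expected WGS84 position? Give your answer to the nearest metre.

44 m

Observed coordinate differences: Δφ = +0.00160°, Δλ = -0.00343°.
Converting to metres (1° lat = 110880 m, cos φ = 0.931425): observed ΔN = 177.4 m, observed ΔE = -354.2 m.
Subtracting the expected shift leaves a residual of 177.4 − (211) = -33.6 m north and -354.2 − (-326) = -28.2 m east.
Residual distance = √((-33.6)² + (-28.2)²) = 43.9 m.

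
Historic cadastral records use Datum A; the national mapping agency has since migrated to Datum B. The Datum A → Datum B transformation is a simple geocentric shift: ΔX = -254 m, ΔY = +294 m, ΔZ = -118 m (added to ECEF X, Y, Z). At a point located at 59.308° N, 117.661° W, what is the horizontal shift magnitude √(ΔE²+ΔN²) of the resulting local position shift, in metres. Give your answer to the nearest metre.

The local east axis at (φ, λ) is (−sin λ, cos λ, 0), so ΔE = −sin(-117.661°)·(-254) + cos(-117.661°)·294 = -361.46 m.
The local north axis is (−sin φ cos λ, −sin φ sin λ, cos φ), giving ΔN = -101.399 + 223.923 − 60.230 = 62.29 m.
Horizontal magnitude = √(ΔE² + ΔN²) = √((-361.46)² + 62.29²) = 366.79 m.

367 m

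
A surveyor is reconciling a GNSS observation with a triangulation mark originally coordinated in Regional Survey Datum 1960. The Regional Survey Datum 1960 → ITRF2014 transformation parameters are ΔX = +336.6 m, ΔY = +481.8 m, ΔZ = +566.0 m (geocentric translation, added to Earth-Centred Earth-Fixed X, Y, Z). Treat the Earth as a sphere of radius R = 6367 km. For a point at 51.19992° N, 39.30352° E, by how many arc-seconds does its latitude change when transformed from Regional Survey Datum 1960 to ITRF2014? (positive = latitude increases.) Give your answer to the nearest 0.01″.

sin φ = 0.779337, cos φ = 0.626605, sin λ = 0.633428, cos λ = 0.773801.
North component: ΔN = −sin φ cos λ·ΔX − sin φ sin λ·ΔY + cos φ·ΔZ = −(0.779337)(0.773801)(336.6) − (0.779337)(0.633428)(481.8) + (0.626605)(566.0) = -86.17 m.
1° of latitude spans πR/180 = 111125 m, so Δφ = -86.17 / 111125 × 3600 = -2.792″.

Δφ = -2.79″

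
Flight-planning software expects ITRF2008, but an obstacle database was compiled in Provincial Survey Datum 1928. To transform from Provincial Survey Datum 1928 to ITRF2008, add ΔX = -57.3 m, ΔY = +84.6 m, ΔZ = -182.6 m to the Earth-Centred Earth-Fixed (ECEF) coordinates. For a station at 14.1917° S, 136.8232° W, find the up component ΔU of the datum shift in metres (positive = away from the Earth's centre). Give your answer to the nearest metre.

ΔU = 29 m

At φ = -14.1917°, λ = -136.8232°: sin φ = -0.245167, cos φ = 0.969481, sin λ = -0.684252, cos λ = -0.729246.
ΔU = cos φ cos λ·ΔX + cos φ sin λ·ΔY + sin φ·ΔZ = (0.969481)(-0.729246)(-57.3) + (0.969481)(-0.684252)(84.6) + (-0.245167)(-182.6) = 29.16 m.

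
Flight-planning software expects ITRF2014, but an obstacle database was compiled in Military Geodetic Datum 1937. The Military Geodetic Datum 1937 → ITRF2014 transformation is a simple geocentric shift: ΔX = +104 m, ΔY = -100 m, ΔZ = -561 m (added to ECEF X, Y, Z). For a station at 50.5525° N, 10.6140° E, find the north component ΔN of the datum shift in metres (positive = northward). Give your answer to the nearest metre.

ΔN = -421 m

At φ = 50.5525°, λ = 10.6140°: sin φ = 0.772207, cos φ = 0.635371, sin λ = 0.184192, cos λ = 0.982890.
ΔN = −sin φ cos λ·ΔX − sin φ sin λ·ΔY + cos φ·ΔZ = −(0.772207)(0.982890)(104) − (0.772207)(0.184192)(-100) + (0.635371)(-561) = -421.16 m.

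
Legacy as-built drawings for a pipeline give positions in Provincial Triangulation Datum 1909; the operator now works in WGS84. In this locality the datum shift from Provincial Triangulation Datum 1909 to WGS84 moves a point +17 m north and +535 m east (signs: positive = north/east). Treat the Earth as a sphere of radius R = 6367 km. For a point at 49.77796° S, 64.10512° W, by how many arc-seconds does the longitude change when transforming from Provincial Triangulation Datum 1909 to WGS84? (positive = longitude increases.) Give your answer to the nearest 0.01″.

At latitude -49.77796°, cos φ = 0.645751.
One radian of longitude at latitude φ spans R cos φ, so Δλ = ΔE / (R cos φ) = 535.0 / (6367000 × 0.645751) = 1.3012e-04 rad = 26.840″.

Δλ = 26.84″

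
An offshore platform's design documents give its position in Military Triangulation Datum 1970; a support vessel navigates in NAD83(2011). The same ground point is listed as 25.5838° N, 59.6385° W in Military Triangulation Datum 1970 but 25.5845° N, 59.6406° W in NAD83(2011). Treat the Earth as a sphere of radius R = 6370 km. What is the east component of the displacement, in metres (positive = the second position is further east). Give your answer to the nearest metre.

Δφ = 25.5845° − 25.5838° = +0.0007°; Δλ = -59.6406° − -59.6385° = -0.0021°.
1° along a meridian = πR/180 = 111177 m.
ΔN = Δφ × 111177 = 77.8 m; ΔE = Δλ × 111177 × cos(25.5838°) = -0.0021 × 111177 × 0.901955 = -210.6 m.

ΔE = -211 m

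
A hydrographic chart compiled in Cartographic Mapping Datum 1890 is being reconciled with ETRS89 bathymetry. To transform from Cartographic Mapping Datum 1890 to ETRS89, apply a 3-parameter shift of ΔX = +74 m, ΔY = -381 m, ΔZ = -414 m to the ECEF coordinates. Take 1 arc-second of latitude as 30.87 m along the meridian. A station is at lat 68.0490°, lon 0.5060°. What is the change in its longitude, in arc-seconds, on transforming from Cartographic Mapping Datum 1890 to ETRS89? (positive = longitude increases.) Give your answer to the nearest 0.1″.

Δλ = -33.1″

sin φ = 0.927504, cos φ = 0.373814, sin λ = 0.008831, cos λ = 0.999961.
East component: ΔE = −sin λ·ΔX + cos λ·ΔY = −(0.008831)(74) + (0.999961)(-381) = -381.64 m.
1° of latitude spans 3600 × 30.87 = 111132 m; at latitude φ, 1° of longitude spans that × cos φ = 41542.6 m, so Δλ = -381.64 / 41542.6 × 3600 = -33.072″.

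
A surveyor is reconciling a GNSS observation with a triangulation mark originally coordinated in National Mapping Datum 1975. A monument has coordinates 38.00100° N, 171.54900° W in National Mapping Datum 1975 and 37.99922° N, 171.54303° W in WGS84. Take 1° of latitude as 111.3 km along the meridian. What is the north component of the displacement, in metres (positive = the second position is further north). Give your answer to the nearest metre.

Δφ = 37.99922° − 38.00100° = -0.00178°; Δλ = -171.54303° − -171.54900° = +0.00597°.
ΔN = Δφ × 111300 = -198.1 m; ΔE = Δλ × 111300 × cos(38.00100°) = +0.00597 × 111300 × 0.788000 = 523.6 m.

ΔN = -198 m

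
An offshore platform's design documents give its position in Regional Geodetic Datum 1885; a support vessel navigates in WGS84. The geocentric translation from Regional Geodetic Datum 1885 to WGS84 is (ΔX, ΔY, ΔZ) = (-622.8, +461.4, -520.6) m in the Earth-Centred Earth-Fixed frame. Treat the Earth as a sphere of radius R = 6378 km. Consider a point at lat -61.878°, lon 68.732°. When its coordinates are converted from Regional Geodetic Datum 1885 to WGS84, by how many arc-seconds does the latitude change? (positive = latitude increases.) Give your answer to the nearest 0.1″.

Δφ = -2.1″

sin φ = -0.881946, cos φ = 0.471351, sin λ = 0.931894, cos λ = 0.362731.
North component: ΔN = −sin φ cos λ·ΔX − sin φ sin λ·ΔY + cos φ·ΔZ = −(-0.881946)(0.362731)(-622.8) − (-0.881946)(0.931894)(461.4) + (0.471351)(-520.6) = -65.41 m.
1° of latitude spans πR/180 = 111317 m, so Δφ = -65.41 / 111317 × 3600 = -2.115″.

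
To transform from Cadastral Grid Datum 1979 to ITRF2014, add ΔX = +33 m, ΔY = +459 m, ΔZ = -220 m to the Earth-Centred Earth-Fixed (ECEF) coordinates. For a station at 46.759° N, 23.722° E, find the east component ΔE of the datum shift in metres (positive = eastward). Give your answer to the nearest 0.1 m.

The local east axis at (φ, λ) is (−sin λ, cos λ, 0), so ΔE = −sin(23.722°)·33 + cos(23.722°)·459 = 406.94 m.

ΔE = 406.9 m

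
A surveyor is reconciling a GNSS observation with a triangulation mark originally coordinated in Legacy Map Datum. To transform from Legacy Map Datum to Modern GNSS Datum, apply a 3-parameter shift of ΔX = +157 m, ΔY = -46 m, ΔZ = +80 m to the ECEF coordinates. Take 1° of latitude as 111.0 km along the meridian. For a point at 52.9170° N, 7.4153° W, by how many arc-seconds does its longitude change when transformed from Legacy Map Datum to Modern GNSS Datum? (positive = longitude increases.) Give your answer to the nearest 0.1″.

Δλ = -1.4″

sin φ = 0.797763, cos φ = 0.602971, sin λ = -0.129060, cos λ = 0.991637.
East component: ΔE = −sin λ·ΔX + cos λ·ΔY = −(-0.129060)(157) + (0.991637)(-46) = -25.35 m.
1° of latitude spans 111000 m; at latitude φ, 1° of longitude spans that × cos φ = 66929.8 m, so Δλ = -25.35 / 66929.8 × 3600 = -1.364″.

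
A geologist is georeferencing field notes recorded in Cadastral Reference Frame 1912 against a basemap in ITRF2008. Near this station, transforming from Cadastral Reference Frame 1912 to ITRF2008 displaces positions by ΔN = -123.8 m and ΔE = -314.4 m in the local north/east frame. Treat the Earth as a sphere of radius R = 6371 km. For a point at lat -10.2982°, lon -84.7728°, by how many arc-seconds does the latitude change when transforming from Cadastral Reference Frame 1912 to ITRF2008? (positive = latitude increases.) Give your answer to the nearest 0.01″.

On a sphere of radius R, 1 rad of latitude = R, so Δφ = ΔN / R = -123.8 / 6371000 = -1.9432e-05 rad = -4.008″.

Δφ = -4.01″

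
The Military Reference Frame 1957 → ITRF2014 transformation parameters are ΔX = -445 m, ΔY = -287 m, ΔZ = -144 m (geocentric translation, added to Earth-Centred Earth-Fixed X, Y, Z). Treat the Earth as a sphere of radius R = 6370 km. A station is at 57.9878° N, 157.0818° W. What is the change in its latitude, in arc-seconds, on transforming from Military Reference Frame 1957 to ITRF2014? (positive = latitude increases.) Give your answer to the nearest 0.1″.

sin φ = 0.847935, cos φ = 0.530100, sin λ = -0.389417, cos λ = -0.921062.
North component: ΔN = −sin φ cos λ·ΔX − sin φ sin λ·ΔY + cos φ·ΔZ = −(0.847935)(-0.921062)(-445) − (0.847935)(-0.389417)(-287) + (0.530100)(-144) = -518.65 m.
1° of latitude spans πR/180 = 111177 m, so Δφ = -518.65 / 111177 × 3600 = -16.794″.

Δφ = -16.8″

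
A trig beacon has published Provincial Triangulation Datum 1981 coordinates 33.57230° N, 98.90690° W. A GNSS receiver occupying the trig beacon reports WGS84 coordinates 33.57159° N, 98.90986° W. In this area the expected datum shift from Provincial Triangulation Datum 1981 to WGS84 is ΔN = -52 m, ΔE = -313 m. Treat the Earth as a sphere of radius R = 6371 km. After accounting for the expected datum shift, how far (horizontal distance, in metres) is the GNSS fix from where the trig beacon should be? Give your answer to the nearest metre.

Observed coordinate differences: Δφ = -0.00071°, Δλ = -0.00296°.
Converting to metres (1° lat = 111195 m, cos φ = 0.833189): observed ΔN = -78.9 m, observed ΔE = -274.2 m.
Subtracting the expected shift leaves a residual of -78.9 − (-52) = -26.9 m north and -274.2 − (-313) = 38.8 m east.
Residual distance = √((-26.9)² + 38.8²) = 47.2 m.

47 m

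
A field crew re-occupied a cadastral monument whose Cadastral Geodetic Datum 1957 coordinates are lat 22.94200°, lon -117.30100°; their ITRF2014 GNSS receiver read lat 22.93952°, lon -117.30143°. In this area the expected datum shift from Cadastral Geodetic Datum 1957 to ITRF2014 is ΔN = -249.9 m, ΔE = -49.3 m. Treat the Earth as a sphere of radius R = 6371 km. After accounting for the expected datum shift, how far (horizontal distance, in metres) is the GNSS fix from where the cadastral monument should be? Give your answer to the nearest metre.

26 m

Observed coordinate differences: Δφ = -0.00248°, Δλ = -0.00043°.
Converting to metres (1° lat = 111195 m, cos φ = 0.920900): observed ΔN = -275.8 m, observed ΔE = -44.0 m.
Subtracting the expected shift leaves a residual of -275.8 − (-249.9) = -25.9 m north and -44.0 − (-49.3) = 5.3 m east.
Residual distance = √((-25.9)² + 5.3²) = 26.4 m.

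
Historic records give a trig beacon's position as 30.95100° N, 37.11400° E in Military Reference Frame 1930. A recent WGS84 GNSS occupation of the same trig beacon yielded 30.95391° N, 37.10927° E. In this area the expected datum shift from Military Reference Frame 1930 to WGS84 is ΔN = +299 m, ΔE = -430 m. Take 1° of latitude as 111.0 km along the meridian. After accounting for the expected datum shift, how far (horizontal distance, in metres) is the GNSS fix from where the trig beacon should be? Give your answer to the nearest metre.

Observed coordinate differences: Δφ = +0.00291°, Δλ = -0.00473°.
Converting to metres (1° lat = 111000 m, cos φ = 0.857607): observed ΔN = 323.0 m, observed ΔE = -450.3 m.
Subtracting the expected shift leaves a residual of 323.0 − (299) = 24.0 m north and -450.3 − (-430) = -20.3 m east.
Residual distance = √(24.0² + (-20.3)²) = 31.4 m.

31 m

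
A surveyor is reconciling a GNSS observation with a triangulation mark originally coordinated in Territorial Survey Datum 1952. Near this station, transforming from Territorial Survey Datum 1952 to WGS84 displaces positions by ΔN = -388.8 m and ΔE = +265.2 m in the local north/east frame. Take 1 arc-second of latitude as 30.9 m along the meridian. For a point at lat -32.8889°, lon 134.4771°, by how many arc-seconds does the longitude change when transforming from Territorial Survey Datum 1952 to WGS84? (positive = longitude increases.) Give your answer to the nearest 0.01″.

At latitude -32.8889°, cos φ = 0.839725.
1″ of longitude at this latitude = 30.90 × cos φ = 25.9475 m, so Δλ = 265.2 / 25.9475 = 10.221″.

Δλ = 10.22″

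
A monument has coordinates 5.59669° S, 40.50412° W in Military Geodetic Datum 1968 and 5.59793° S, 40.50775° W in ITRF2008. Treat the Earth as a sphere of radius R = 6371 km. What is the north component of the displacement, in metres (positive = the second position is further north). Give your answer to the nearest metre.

ΔN = -138 m

Δφ = -5.59793° − -5.59669° = -0.00124°; Δλ = -40.50775° − -40.50412° = -0.00363°.
1° along a meridian = πR/180 = 111195 m.
ΔN = Δφ × 111195 = -137.9 m; ΔE = Δλ × 111195 × cos(-5.59669°) = -0.00363 × 111195 × 0.995233 = -401.7 m.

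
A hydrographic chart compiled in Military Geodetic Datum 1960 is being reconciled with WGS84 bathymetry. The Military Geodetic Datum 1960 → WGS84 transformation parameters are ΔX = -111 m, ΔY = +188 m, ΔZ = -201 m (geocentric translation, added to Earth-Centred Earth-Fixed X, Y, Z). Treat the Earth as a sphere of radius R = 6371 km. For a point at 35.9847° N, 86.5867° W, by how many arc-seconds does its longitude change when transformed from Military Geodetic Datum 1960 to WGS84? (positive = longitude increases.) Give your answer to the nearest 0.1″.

sin φ = 0.587569, cos φ = 0.809174, sin λ = -0.998226, cos λ = 0.059538.
East component: ΔE = −sin λ·ΔX + cos λ·ΔY = −(-0.998226)(-111) + (0.059538)(188) = -99.61 m.
1° of latitude spans πR/180 = 111195 m; at latitude φ, 1° of longitude spans that × cos φ = 89976.0 m, so Δλ = -99.61 / 89976.0 × 3600 = -3.985″.

Δλ = -4.0″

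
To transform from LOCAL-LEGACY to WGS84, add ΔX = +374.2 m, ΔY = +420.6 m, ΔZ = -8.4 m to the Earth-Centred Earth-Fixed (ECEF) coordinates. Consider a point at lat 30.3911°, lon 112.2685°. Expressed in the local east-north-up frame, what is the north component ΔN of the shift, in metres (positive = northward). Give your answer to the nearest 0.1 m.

ΔN = -132.4 m

At φ = 30.3911°, λ = 112.2685°: sin φ = 0.505900, cos φ = 0.862592, sin λ = 0.925418, cos λ = -0.378947.
ΔN = −sin φ cos λ·ΔX − sin φ sin λ·ΔY + cos φ·ΔZ = −(0.505900)(-0.378947)(374.2) − (0.505900)(0.925418)(420.6) + (0.862592)(-8.4) = -132.42 m.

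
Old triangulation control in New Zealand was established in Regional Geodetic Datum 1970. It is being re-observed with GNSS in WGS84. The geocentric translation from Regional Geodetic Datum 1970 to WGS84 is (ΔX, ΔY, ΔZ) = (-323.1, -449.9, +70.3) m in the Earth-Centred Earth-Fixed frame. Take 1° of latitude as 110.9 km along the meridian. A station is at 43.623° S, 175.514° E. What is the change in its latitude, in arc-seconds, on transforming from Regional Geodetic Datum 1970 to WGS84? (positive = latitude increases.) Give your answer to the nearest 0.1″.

sin φ = -0.689910, cos φ = 0.723895, sin λ = 0.078216, cos λ = -0.996936.
North component: ΔN = −sin φ cos λ·ΔX − sin φ sin λ·ΔY + cos φ·ΔZ = −(-0.689910)(-0.996936)(-323.1) − (-0.689910)(0.078216)(-449.9) + (0.723895)(70.3) = 248.84 m.
1° of latitude spans 110900 m, so Δφ = 248.84 / 110900 × 3600 = 8.078″.

Δφ = 8.1″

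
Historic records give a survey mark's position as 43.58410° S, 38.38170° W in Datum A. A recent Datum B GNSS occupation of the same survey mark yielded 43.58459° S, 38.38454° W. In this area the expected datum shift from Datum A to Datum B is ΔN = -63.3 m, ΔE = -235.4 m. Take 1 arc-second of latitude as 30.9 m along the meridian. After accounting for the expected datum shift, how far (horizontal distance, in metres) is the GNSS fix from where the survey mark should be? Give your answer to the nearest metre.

Observed coordinate differences: Δφ = -0.00049°, Δλ = -0.00284°.
Converting to metres (1° lat = 111240 m, cos φ = 0.724363): observed ΔN = -54.5 m, observed ΔE = -228.8 m.
Subtracting the expected shift leaves a residual of -54.5 − (-63.3) = 8.8 m north and -228.8 − (-235.4) = 6.6 m east.
Residual distance = √(8.8² + 6.6²) = 11.0 m.

11 m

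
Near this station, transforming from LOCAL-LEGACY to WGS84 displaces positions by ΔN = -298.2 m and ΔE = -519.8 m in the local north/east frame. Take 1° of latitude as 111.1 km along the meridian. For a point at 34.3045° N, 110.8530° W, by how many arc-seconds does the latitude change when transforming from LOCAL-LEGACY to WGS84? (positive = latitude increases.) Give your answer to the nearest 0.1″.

Δφ = -9.7″

1° of latitude = 111.1 km, so Δφ = -298.2 / 111100 = -0.0026841° = -9.663″.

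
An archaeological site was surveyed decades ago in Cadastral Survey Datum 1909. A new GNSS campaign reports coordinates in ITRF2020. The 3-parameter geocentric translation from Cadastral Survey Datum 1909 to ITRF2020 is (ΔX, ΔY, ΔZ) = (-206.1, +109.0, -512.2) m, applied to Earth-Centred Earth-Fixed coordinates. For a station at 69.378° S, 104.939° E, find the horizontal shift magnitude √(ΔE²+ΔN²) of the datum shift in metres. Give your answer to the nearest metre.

174 m

At φ = -69.378°, λ = 104.939°: sin φ = -0.935924, cos φ = 0.352201, sin λ = 0.966201, cos λ = -0.257791.
ΔE = −sin λ·ΔX + cos λ·ΔY = −(0.966201)·(-206.1) + (-0.257791)·(109.0) = 171.03 m.
ΔN = −sin φ cos λ·ΔX − sin φ sin λ·ΔY + cos φ·ΔZ = −(-0.935924)(-0.257791)(-206.1) − (-0.935924)(0.966201)(109.0) + (0.352201)(-512.2) = -32.10 m.
Horizontal magnitude = √(ΔE² + ΔN²) = √(171.03² + (-32.10)²) = 174.02 m.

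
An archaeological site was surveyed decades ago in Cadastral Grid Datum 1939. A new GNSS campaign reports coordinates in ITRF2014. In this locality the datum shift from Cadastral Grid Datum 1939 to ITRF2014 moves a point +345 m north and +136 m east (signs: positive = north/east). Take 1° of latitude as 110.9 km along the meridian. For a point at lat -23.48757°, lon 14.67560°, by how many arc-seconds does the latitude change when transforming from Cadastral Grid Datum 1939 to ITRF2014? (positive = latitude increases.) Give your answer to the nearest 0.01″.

1° of latitude = 110.9 km, so Δφ = 345.0 / 110900 = 0.0031109° = 11.199″.

Δφ = 11.20″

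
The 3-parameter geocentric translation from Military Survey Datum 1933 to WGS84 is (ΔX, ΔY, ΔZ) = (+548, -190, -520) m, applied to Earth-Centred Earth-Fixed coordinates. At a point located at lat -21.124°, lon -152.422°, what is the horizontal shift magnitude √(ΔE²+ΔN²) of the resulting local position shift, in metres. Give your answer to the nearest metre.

The local east axis at (φ, λ) is (−sin λ, cos λ, 0), so ΔE = −sin(-152.422°)·548 + cos(-152.422°)·(-190) = 422.11 m.
The local north axis is (−sin φ cos λ, −sin φ sin λ, cos φ), giving ΔN = -175.054 + 31.700 − 485.057 = -628.41 m.
Horizontal magnitude = √(ΔE² + ΔN²) = √(422.11² + (-628.41)²) = 757.02 m.

757 m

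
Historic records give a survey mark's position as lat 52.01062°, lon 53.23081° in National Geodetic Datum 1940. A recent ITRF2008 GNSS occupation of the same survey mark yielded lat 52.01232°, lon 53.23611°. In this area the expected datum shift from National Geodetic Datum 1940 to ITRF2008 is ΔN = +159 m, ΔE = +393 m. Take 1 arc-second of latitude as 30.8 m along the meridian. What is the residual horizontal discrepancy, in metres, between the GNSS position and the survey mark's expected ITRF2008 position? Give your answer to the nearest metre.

43 m

Observed coordinate differences: Δφ = +0.00170°, Δλ = +0.00530°.
Converting to metres (1° lat = 110880 m, cos φ = 0.615515): observed ΔN = 188.5 m, observed ΔE = 361.7 m.
Subtracting the expected shift leaves a residual of 188.5 − (159) = 29.5 m north and 361.7 − (393) = -31.3 m east.
Residual distance = √(29.5² + (-31.3)²) = 43.0 m.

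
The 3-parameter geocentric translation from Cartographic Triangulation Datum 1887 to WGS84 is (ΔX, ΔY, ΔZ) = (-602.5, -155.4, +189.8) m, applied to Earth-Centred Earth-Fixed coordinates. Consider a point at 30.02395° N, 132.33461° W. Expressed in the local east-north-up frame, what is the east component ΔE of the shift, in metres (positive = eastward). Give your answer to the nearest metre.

The local east axis at (φ, λ) is (−sin λ, cos λ, 0), so ΔE = −sin(-132.33461°)·(-602.5) + cos(-132.33461°)·(-155.4) = -340.73 m.

ΔE = -341 m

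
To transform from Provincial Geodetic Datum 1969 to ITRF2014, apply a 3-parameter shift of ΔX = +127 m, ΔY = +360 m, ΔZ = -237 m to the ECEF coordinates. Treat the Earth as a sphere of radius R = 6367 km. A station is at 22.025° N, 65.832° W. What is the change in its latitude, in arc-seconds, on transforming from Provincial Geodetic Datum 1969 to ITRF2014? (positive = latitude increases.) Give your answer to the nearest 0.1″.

sin φ = 0.375011, cos φ = 0.927020, sin λ = -0.912349, cos λ = 0.409414.
North component: ΔN = −sin φ cos λ·ΔX − sin φ sin λ·ΔY + cos φ·ΔZ = −(0.375011)(0.409414)(127) − (0.375011)(-0.912349)(360) + (0.927020)(-237) = -116.03 m.
1° of latitude spans πR/180 = 111125 m, so Δφ = -116.03 / 111125 × 3600 = -3.759″.

Δφ = -3.8″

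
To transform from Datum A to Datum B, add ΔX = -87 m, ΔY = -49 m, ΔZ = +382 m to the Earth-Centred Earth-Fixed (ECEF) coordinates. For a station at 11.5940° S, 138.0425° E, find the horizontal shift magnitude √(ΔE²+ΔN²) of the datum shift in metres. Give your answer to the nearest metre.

The local east axis at (φ, λ) is (−sin λ, cos λ, 0), so ΔE = −sin(138.0425°)·(-87) + cos(138.0425°)·(-49) = 94.60 m.
The local north axis is (−sin φ cos λ, −sin φ sin λ, cos φ), giving ΔN = 13.002 − 6.584 + 374.206 = 380.62 m.
Horizontal magnitude = √(ΔE² + ΔN²) = √(94.60² + 380.62²) = 392.21 m.

392 m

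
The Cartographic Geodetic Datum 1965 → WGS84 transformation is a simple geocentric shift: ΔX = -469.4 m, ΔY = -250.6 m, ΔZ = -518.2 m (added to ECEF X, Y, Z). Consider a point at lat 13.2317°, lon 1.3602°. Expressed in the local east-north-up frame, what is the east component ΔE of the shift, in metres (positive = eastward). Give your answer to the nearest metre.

At φ = 13.2317°, λ = 1.3602°: sin φ = 0.228889, cos φ = 0.973452, sin λ = 0.023738, cos λ = 0.999718.
ΔE = −sin λ·ΔX + cos λ·ΔY = −(0.023738)·(-469.4) + (0.999718)·(-250.6) = -239.39 m.

ΔE = -239 m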